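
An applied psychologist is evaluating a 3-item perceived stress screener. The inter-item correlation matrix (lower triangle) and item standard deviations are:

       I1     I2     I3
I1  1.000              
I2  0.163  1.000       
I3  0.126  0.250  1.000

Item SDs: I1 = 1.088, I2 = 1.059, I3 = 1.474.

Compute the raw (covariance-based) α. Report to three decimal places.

α = 0.388

Σσ²ᵢ = 1.088² + 1.059² + 1.474² = 4.4779
Covariances σ_ij = r_ij · s_i · s_j:
  σ(I1,I2) = 0.163 × 1.088 × 1.059 = 0.1878
  σ(I1,I3) = 0.126 × 1.088 × 1.474 = 0.2021
  σ(I2,I3) = 0.250 × 1.059 × 1.474 = 0.3902
σ²_T = Σσ²ᵢ + 2·Σσ_ij = 4.4779 + 2 × 0.7801 = 6.0381
α = (3/2)·(1 − 4.4779/6.0381) = 0.388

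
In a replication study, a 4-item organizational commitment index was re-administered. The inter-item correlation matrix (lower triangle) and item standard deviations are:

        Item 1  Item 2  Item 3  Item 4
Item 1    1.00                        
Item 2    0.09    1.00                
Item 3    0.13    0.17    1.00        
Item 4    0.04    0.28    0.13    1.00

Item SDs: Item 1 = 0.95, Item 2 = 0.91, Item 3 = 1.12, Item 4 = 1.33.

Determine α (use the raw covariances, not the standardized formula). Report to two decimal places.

α = 0.39

Σσ²ᵢ = 0.95² + 0.91² + 1.12² + 1.33² = 4.7539
Covariances σ_ij = r_ij · s_i · s_j:
  σ(Item 1,Item 2) = 0.09 × 0.95 × 0.91 = 0.0778
  σ(Item 1,Item 3) = 0.13 × 0.95 × 1.12 = 0.1383
  σ(Item 1,Item 4) = 0.04 × 0.95 × 1.33 = 0.0505
  σ(Item 2,Item 3) = 0.17 × 0.91 × 1.12 = 0.1733
  σ(Item 2,Item 4) = 0.28 × 0.91 × 1.33 = 0.3389
  σ(Item 3,Item 4) = 0.13 × 1.12 × 1.33 = 0.1936
σ²_T = Σσ²ᵢ + 2·Σσ_ij = 4.7539 + 2 × 0.9724 = 6.6987
α = (4/3)·(1 − 4.7539/6.6987) = 0.39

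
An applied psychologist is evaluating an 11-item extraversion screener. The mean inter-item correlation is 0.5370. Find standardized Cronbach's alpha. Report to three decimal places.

Standardized α = k·r̄ / (1 + (k−1)·r̄) = 11 × 0.5370 / (1 + 10 × 0.5370)
  = 5.9070 / 6.3700 = 0.927

standardized Cronbach's alpha = 0.927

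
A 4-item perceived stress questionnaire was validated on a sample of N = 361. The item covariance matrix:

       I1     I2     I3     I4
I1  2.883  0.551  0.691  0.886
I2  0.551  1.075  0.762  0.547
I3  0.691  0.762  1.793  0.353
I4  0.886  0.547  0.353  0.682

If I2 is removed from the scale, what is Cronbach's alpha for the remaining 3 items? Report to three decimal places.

Remaining items: I1, I3, I4 (k = 3).
Σσ²ᵢ = 2.883 + 1.793 + 0.682 = 5.358
σ²_T = 5.358 + 2 × 1.930 = 9.218
α (item deleted) = (3/2)·(1 − 5.358/9.218) = 0.628

α = 0.628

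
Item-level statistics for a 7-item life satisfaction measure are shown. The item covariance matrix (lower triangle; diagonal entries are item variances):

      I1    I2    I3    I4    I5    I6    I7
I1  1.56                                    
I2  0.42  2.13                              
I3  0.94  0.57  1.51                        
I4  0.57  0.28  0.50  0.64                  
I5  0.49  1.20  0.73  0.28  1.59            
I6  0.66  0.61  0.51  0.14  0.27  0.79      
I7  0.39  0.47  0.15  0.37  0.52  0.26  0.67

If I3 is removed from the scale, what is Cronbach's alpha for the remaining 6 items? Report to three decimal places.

Cronbach's alpha = 0.783

Remaining items: I1, I2, I4, I5, I6, I7 (k = 6).
sum of item variances = 1.56 + 2.13 + 0.64 + 1.59 + 0.79 + 0.67 = 7.38
Var(T) = 7.38 + 2 × 6.93 = 21.24
α (item deleted) = (6/5)·(1 − 7.38/21.24) = 0.783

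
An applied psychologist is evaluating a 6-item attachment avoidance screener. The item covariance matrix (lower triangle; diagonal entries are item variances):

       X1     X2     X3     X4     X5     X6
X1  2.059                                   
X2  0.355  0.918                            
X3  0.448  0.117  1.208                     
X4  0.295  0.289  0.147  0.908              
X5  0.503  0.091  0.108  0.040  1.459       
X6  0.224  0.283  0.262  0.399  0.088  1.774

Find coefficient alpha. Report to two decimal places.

sum of item variances = 2.059 + 0.918 + 1.208 + 0.908 + 1.459 + 1.774 = 8.326
Sum of off-diagonal covariances = 3.649
σ²_T = 8.326 + 2 × 3.649 = 15.624
α = (k/(k−1))·(1 − sum of item variances/σ²_T) = (6/5)·(1 − 8.326/15.624) = 0.56

coefficient alpha = 0.56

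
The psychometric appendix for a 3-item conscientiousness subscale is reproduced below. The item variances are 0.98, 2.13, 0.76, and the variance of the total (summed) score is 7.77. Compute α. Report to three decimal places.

Σσᵢ² = 0.98 + 2.13 + 0.76 = 3.87
α = (k/(k−1))·(1 − Σσᵢ²/σ²_total) = (3/2)·(1 − 3.87/7.77) = 0.753

α = 0.753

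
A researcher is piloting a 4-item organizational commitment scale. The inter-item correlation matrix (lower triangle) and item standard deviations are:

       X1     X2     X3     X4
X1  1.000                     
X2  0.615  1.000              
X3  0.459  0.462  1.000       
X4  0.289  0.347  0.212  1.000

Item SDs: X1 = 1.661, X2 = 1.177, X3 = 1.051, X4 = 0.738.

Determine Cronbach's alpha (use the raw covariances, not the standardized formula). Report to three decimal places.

Σσ²ᵢ = 1.661² + 1.177² + 1.051² + 0.738² = 5.7935
Covariances σ_ij = r_ij · s_i · s_j:
  σ(X1,X2) = 0.615 × 1.661 × 1.177 = 1.2023
  σ(X1,X3) = 0.459 × 1.661 × 1.051 = 0.8013
  σ(X1,X4) = 0.289 × 1.661 × 0.738 = 0.3543
  σ(X2,X3) = 0.462 × 1.177 × 1.051 = 0.5715
  σ(X2,X4) = 0.347 × 1.177 × 0.738 = 0.3014
  σ(X3,X4) = 0.212 × 1.051 × 0.738 = 0.1644
σ²_T = Σσ²ᵢ + 2·Σσ_ij = 5.7935 + 2 × 3.3952 = 12.5839
α = (4/3)·(1 − 5.7935/12.5839) = 0.719

Cronbach's alpha = 0.719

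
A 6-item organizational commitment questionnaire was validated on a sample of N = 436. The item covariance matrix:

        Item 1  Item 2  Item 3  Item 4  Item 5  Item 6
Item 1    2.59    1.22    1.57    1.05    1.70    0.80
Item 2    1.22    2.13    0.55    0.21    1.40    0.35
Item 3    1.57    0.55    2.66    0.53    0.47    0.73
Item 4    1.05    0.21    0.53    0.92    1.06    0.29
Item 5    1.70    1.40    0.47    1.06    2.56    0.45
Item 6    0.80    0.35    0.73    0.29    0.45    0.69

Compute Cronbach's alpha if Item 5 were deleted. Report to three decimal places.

α = 0.774

Remaining items: Item 1, Item 2, Item 3, Item 4, Item 6 (k = 5).
Σσᵢ² = 2.59 + 2.13 + 2.66 + 0.92 + 0.69 = 8.99
Var(T) = 8.99 + 2 × 7.30 = 23.59
α (item deleted) = (5/4)·(1 − 8.99/23.59) = 0.774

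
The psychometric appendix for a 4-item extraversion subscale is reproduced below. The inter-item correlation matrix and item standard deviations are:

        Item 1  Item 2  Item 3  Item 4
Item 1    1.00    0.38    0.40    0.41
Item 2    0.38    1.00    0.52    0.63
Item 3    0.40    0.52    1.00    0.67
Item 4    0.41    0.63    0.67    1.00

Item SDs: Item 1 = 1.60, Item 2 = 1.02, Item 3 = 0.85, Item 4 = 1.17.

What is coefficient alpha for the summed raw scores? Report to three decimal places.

coefficient alpha = 0.762

Σσ²ᵢ = 1.60² + 1.02² + 0.85² + 1.17² = 5.6918
Covariances σ_ij = r_ij · s_i · s_j:
  σ(Item 1,Item 2) = 0.38 × 1.60 × 1.02 = 0.6202
  σ(Item 1,Item 3) = 0.40 × 1.60 × 0.85 = 0.5440
  σ(Item 1,Item 4) = 0.41 × 1.60 × 1.17 = 0.7675
  σ(Item 2,Item 3) = 0.52 × 1.02 × 0.85 = 0.4508
  σ(Item 2,Item 4) = 0.63 × 1.02 × 1.17 = 0.7518
  σ(Item 3,Item 4) = 0.67 × 0.85 × 1.17 = 0.6663
σ²_T = Σσ²ᵢ + 2·Σσ_ij = 5.6918 + 2 × 3.8006 = 13.2930
α = (4/3)·(1 − 5.6918/13.2930) = 0.762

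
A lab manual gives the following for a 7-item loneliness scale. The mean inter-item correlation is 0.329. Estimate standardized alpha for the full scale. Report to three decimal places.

Standardized α = k·r̄ / (1 + (k−1)·r̄) = 7 × 0.329 / (1 + 6 × 0.329)
  = 2.3030 / 2.9740 = 0.774

α = 0.774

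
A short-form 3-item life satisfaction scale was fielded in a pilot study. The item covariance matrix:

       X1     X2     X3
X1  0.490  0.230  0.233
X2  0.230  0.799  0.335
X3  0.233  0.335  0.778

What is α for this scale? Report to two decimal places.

ΣVar(i) = 0.490 + 0.799 + 0.778 = 2.067
Σ_{i<j} σ_ij = 0.798
Var(T) = 2.067 + 2 × 0.798 = 3.663
α = (k/(k−1))·(1 − ΣVar(i)/Var(T)) = (3/2)·(1 − 2.067/3.663) = 0.65

α = 0.65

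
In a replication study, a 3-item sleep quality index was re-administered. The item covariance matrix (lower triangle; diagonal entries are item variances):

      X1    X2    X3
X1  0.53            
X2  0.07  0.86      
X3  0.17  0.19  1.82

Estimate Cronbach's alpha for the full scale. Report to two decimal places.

Σσ²ᵢ = 0.53 + 0.86 + 1.82 = 3.21
Sum of the distinct covariances = 0.43
σ²_total = 3.21 + 2 × 0.43 = 4.07
α = (k/(k−1))·(1 − Σσ²ᵢ/σ²_total) = (3/2)·(1 − 3.21/4.07) = 0.32

Cronbach's alpha = 0.32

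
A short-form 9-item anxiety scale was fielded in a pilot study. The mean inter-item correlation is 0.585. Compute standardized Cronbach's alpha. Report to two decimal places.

standardized Cronbach's alpha = 0.93

Standardized α = k·r̄ / (1 + (k−1)·r̄) = 9 × 0.585 / (1 + 8 × 0.585)
  = 5.2650 / 5.6800 = 0.93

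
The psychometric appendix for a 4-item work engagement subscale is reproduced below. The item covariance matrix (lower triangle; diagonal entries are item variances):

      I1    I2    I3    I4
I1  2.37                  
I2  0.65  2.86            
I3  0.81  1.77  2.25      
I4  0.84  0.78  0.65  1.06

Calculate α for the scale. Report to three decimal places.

Σσ²ᵢ = 2.37 + 2.86 + 2.25 + 1.06 = 8.54
Σ_{i<j} σ_ij = 5.50
total variance = 8.54 + 2 × 5.50 = 19.54
α = (k/(k−1))·(1 − Σσ²ᵢ/total variance) = (4/3)·(1 − 8.54/19.54) = 0.751

α = 0.751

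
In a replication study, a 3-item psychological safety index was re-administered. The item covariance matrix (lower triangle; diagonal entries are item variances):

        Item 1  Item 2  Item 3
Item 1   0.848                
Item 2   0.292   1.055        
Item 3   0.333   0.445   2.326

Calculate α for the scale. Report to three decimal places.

Σσᵢ² = 0.848 + 1.055 + 2.326 = 4.229
Sum of the distinct covariances = 1.070
total variance = 4.229 + 2 × 1.070 = 6.369
α = (k/(k−1))·(1 − Σσᵢ²/total variance) = (3/2)·(1 − 4.229/6.369) = 0.504

α = 0.504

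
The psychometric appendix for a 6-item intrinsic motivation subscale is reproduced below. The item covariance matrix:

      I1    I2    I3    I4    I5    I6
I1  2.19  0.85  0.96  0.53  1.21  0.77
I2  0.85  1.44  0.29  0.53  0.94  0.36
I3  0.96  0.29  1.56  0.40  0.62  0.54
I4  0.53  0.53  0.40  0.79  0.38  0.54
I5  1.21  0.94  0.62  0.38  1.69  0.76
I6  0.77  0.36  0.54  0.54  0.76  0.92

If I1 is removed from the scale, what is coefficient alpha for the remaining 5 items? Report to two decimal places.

Remaining items: I2, I3, I4, I5, I6 (k = 5).
sum of item variances = 1.44 + 1.56 + 0.79 + 1.69 + 0.92 = 6.40
Var(T) = 6.40 + 2 × 5.36 = 17.12
α (item deleted) = (5/4)·(1 − 6.40/17.12) = 0.78

α = 0.78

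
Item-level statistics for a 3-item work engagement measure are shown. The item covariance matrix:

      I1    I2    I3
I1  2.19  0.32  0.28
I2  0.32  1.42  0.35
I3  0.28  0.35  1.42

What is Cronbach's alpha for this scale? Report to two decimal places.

Cronbach's alpha = 0.41

ΣVar(i) = 2.19 + 1.42 + 1.42 = 5.03
Sum of off-diagonal covariances = 0.95
σ²_T = 5.03 + 2 × 0.95 = 6.93
α = (k/(k−1))·(1 − ΣVar(i)/σ²_T) = (3/2)·(1 − 5.03/6.93) = 0.41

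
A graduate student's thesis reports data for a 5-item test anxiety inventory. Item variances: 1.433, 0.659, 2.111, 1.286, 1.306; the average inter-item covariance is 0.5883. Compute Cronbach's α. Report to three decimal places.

α = 0.792

Σσ²ᵢ = 1.433 + 0.659 + 2.111 + 1.286 + 1.306 = 6.795
Sum of the 10 distinct covariances = 10 × 0.5883 = 5.8830
σ²_T = Σσ²ᵢ + 2·Σcov = 6.795 + 2 × 5.8830 = 18.5610
α = (5/4)·(1 − 6.795/18.5610) = 0.792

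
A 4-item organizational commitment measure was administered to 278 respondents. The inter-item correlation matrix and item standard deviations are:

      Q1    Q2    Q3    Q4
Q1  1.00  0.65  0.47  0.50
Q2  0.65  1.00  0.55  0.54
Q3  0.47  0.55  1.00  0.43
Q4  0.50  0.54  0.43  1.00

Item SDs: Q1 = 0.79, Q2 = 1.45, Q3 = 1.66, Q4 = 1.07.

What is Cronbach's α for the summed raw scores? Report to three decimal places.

Σσ²ᵢ = 0.79² + 1.45² + 1.66² + 1.07² = 6.6271
Covariances σ_ij = r_ij · s_i · s_j:
  σ(Q1,Q2) = 0.65 × 0.79 × 1.45 = 0.7446
  σ(Q1,Q3) = 0.47 × 0.79 × 1.66 = 0.6164
  σ(Q1,Q4) = 0.50 × 0.79 × 1.07 = 0.4227
  σ(Q2,Q3) = 0.55 × 1.45 × 1.66 = 1.3238
  σ(Q2,Q4) = 0.54 × 1.45 × 1.07 = 0.8378
  σ(Q3,Q4) = 0.43 × 1.66 × 1.07 = 0.7638
σ²_T = Σσ²ᵢ + 2·Σσ_ij = 6.6271 + 2 × 4.7091 = 16.0453
α = (4/3)·(1 − 6.6271/16.0453) = 0.783

α = 0.783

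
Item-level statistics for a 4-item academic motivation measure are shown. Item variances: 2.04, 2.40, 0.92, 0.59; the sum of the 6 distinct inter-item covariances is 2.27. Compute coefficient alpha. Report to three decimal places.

α = 0.577

Σσ²ᵢ = 2.04 + 2.40 + 0.92 + 0.59 = 5.95
Sum of distinct covariances = 2.27
σ²_T = Σσ²ᵢ + 2·Σcov = 5.95 + 2 × 2.27 = 10.49
α = (4/3)·(1 − 5.95/10.49) = 0.577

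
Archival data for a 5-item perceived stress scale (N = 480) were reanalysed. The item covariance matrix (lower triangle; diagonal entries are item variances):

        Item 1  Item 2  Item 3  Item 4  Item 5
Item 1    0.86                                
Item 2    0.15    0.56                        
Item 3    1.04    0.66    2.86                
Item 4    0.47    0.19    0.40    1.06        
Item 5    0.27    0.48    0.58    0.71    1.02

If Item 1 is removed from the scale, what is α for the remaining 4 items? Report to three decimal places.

α = 0.698

Remaining items: Item 2, Item 3, Item 4, Item 5 (k = 4).
ΣVar(i) = 0.56 + 2.86 + 1.06 + 1.02 = 5.50
Var(T) = 5.50 + 2 × 3.02 = 11.54
α (item deleted) = (4/3)·(1 − 5.50/11.54) = 0.698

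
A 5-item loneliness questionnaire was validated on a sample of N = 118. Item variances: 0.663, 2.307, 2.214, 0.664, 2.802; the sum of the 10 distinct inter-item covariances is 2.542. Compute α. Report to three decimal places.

Σσ²ᵢ = 0.663 + 2.307 + 2.214 + 0.664 + 2.802 = 8.650
Sum of distinct covariances = 2.542
σ²_total = Σσ²ᵢ + 2·Σcov = 8.650 + 2 × 2.542 = 13.734
α = (5/4)·(1 − 8.650/13.734) = 0.463

α = 0.463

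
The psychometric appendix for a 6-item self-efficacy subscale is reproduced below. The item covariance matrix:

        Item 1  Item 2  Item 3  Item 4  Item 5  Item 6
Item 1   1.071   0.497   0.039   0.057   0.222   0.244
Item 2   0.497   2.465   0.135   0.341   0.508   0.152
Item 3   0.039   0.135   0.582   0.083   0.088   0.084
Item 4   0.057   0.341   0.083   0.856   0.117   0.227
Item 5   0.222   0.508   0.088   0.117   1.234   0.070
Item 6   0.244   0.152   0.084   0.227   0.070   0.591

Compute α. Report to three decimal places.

α = 0.549

Σσ²ᵢ = 1.071 + 2.465 + 0.582 + 0.856 + 1.234 + 0.591 = 6.799
Σ_{i<j} σ_ij = 2.864
Var(T) = 6.799 + 2 × 2.864 = 12.527
α = (k/(k−1))·(1 − Σσ²ᵢ/Var(T)) = (6/5)·(1 − 6.799/12.527) = 0.549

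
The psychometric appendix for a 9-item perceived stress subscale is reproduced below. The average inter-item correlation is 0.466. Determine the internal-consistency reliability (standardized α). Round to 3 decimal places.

Standardized α = k·r̄ / (1 + (k−1)·r̄) = 9 × 0.466 / (1 + 8 × 0.466)
  = 4.1940 / 4.7280 = 0.887

standardized α = 0.887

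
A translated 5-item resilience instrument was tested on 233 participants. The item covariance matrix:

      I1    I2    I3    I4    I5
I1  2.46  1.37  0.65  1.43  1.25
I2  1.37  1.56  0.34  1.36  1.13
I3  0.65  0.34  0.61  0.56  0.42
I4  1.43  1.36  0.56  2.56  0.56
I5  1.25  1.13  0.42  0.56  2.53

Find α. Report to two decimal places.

α = 0.81

Σσ²ᵢ = 2.46 + 1.56 + 0.61 + 2.56 + 2.53 = 9.72
Sum of off-diagonal covariances = 9.07
Var(T) = 9.72 + 2 × 9.07 = 27.86
α = (k/(k−1))·(1 − Σσ²ᵢ/Var(T)) = (5/4)·(1 − 9.72/27.86) = 0.81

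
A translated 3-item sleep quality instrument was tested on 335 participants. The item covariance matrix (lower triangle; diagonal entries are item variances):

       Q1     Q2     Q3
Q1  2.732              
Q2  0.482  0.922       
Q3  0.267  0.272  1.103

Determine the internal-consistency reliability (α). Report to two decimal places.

α = 0.45

Σσ²ᵢ = 2.732 + 0.922 + 1.103 = 4.757
Σ_{i<j} σ_ij = 1.021
Var(T) = 4.757 + 2 × 1.021 = 6.799
α = (k/(k−1))·(1 − Σσ²ᵢ/Var(T)) = (3/2)·(1 − 4.757/6.799) = 0.45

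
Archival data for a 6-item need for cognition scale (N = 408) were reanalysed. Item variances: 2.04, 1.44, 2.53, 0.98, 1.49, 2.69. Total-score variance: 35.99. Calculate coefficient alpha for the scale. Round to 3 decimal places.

Σσ²ᵢ = 2.04 + 1.44 + 2.53 + 0.98 + 1.49 + 2.69 = 11.17
α = (k/(k−1))·(1 − Σσ²ᵢ/σ²_T) = (6/5)·(1 − 11.17/35.99) = 0.828

α = 0.828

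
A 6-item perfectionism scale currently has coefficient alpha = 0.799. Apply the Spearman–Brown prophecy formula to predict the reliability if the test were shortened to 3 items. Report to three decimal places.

Length factor m = 3/6 = 0.5000
α' = m·α / (1 − (1−m)·α)
   = 3/6 × 0.799 / (1 − (1 − 3/6) × 0.799)
   = 0.3995 / 0.6005 = 0.665

predicted reliability = 0.665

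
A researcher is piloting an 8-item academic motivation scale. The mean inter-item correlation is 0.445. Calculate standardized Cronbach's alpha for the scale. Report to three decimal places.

α = 0.865

Standardized α = k·r̄ / (1 + (k−1)·r̄) = 8 × 0.445 / (1 + 7 × 0.445)
  = 3.5600 / 4.1150 = 0.865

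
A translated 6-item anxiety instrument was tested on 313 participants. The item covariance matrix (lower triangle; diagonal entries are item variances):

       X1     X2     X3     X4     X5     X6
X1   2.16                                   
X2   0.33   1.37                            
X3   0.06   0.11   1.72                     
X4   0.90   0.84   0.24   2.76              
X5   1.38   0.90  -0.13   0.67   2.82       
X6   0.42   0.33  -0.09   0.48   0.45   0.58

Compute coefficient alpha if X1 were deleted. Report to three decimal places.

Remaining items: X2, X3, X4, X5, X6 (k = 5).
Σσ²ᵢ = 1.37 + 1.72 + 2.76 + 2.82 + 0.58 = 9.25
σ²_total = 9.25 + 2 × 3.80 = 16.85
α (item deleted) = (5/4)·(1 − 9.25/16.85) = 0.564

α = 0.564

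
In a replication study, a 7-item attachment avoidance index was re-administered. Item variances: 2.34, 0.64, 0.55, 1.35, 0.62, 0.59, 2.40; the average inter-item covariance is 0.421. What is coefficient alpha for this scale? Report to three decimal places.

ΣVar(i) = 2.34 + 0.64 + 0.55 + 1.35 + 0.62 + 0.59 + 2.40 = 8.49
Sum of the 21 distinct covariances = 21 × 0.421 = 8.841
Var(T) = ΣVar(i) + 2·Σcov = 8.49 + 2 × 8.841 = 26.172
α = (7/6)·(1 − 8.49/26.172) = 0.788

α = 0.788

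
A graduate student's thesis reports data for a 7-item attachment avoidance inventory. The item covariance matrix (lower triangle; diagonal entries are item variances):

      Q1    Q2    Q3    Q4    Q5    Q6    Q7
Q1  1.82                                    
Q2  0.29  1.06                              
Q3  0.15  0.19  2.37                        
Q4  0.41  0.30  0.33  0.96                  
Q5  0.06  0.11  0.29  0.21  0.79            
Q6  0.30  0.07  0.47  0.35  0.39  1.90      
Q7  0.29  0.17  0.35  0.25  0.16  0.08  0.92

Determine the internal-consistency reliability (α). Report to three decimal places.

sum of item variances = 1.82 + 1.06 + 2.37 + 0.96 + 0.79 + 1.90 + 0.92 = 9.82
Σ_{i<j} σ_ij = 5.22
Var(T) = 9.82 + 2 × 5.22 = 20.26
α = (k/(k−1))·(1 − sum of item variances/Var(T)) = (7/6)·(1 − 9.82/20.26) = 0.601

α = 0.601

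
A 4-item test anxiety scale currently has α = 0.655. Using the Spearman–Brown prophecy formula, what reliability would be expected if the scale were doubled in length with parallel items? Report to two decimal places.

predicted reliability = 0.79

Length factor m = 2
α' = m·α / (1 + (m−1)·α)
   = 2 × 0.655 / (1 + (2 − 1) × 0.655)
   = 1.3100 / 1.6550 = 0.79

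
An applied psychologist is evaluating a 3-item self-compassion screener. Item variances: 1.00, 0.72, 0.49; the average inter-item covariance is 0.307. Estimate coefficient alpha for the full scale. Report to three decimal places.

sum of item variances = 1.00 + 0.72 + 0.49 = 2.21
Sum of the 3 distinct covariances = 3 × 0.307 = 0.921
Var(T) = sum of item variances + 2·Σcov = 2.21 + 2 × 0.921 = 4.052
α = (3/2)·(1 − 2.21/4.052) = 0.682

α = 0.682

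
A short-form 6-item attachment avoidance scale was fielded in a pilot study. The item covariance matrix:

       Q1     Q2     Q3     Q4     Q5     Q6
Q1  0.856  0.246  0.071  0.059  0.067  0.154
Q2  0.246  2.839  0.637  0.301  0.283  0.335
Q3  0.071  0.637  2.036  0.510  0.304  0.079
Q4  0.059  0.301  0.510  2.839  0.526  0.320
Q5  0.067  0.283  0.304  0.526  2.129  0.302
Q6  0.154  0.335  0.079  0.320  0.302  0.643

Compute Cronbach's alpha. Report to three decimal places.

α = 0.510

Σσ²ᵢ = 0.856 + 2.839 + 2.036 + 2.839 + 2.129 + 0.643 = 11.342
Σ_{i<j} σ_ij = 4.194
σ²_T = 11.342 + 2 × 4.194 = 19.730
α = (k/(k−1))·(1 − Σσ²ᵢ/σ²_T) = (6/5)·(1 − 11.342/19.730) = 0.510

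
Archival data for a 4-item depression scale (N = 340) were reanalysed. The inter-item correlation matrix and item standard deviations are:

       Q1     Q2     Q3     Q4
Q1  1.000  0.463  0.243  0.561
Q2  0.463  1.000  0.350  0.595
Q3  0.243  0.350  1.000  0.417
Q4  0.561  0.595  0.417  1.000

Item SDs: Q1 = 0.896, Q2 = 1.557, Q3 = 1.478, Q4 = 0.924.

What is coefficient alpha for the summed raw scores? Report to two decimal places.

Σσ²ᵢ = 0.896² + 1.557² + 1.478² + 0.924² = 6.2653
Covariances σ_ij = r_ij · s_i · s_j:
  σ(Q1,Q2) = 0.463 × 0.896 × 1.557 = 0.6459
  σ(Q1,Q3) = 0.243 × 0.896 × 1.478 = 0.3218
  σ(Q1,Q4) = 0.561 × 0.896 × 0.924 = 0.4645
  σ(Q2,Q3) = 0.350 × 1.557 × 1.478 = 0.8054
  σ(Q2,Q4) = 0.595 × 1.557 × 0.924 = 0.8560
  σ(Q3,Q4) = 0.417 × 1.478 × 0.924 = 0.5695
σ²_T = Σσ²ᵢ + 2·Σσ_ij = 6.2653 + 2 × 3.6631 = 13.5915
α = (4/3)·(1 − 6.2653/13.5915) = 0.72

α = 0.72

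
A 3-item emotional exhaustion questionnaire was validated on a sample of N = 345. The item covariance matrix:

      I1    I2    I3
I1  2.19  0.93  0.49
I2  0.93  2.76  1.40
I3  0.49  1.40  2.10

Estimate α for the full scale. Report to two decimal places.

ΣVar(i) = 2.19 + 2.76 + 2.10 = 7.05
Σ_{i<j} σ_ij = 2.82
Var(T) = 7.05 + 2 × 2.82 = 12.69
α = (k/(k−1))·(1 − ΣVar(i)/Var(T)) = (3/2)·(1 − 7.05/12.69) = 0.67

α = 0.67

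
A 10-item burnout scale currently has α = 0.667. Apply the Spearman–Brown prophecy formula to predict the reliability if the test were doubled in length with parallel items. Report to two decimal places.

predicted reliability = 0.80

Length factor m = 2
α' = m·α / (1 + (m−1)·α)
   = 2 × 0.667 / (1 + (2 − 1) × 0.667)
   = 1.3340 / 1.6670 = 0.80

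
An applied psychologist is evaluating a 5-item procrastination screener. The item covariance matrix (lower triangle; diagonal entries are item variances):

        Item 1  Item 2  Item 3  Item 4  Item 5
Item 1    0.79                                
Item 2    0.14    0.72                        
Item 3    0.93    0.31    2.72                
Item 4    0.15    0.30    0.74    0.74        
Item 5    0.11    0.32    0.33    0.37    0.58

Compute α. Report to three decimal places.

α = 0.714

sum of item variances = 0.79 + 0.72 + 2.72 + 0.74 + 0.58 = 5.55
Sum of off-diagonal covariances = 3.70
σ²_total = 5.55 + 2 × 3.70 = 12.95
α = (k/(k−1))·(1 − sum of item variances/σ²_total) = (5/4)·(1 − 5.55/12.95) = 0.714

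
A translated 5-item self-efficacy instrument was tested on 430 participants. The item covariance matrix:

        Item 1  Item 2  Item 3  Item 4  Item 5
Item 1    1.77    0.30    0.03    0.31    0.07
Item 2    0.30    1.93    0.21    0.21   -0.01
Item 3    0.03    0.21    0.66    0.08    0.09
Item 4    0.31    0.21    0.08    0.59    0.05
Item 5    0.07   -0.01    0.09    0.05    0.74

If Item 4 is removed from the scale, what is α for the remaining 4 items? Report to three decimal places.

α = 0.284

Remaining items: Item 1, Item 2, Item 3, Item 5 (k = 4).
sum of item variances = 1.77 + 1.93 + 0.66 + 0.74 = 5.10
Var(T) = 5.10 + 2 × 0.69 = 6.48
α (item deleted) = (4/3)·(1 − 5.10/6.48) = 0.284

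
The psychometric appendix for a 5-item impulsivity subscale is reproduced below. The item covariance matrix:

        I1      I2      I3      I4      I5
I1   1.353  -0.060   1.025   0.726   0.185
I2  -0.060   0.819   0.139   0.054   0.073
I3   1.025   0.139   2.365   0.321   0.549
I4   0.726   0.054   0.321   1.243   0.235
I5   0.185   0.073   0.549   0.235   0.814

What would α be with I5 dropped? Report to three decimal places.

Remaining items: I1, I2, I3, I4 (k = 4).
ΣVar(i) = 1.353 + 0.819 + 2.365 + 1.243 = 5.780
σ²_total = 5.780 + 2 × 2.205 = 10.190
α (item deleted) = (4/3)·(1 − 5.780/10.190) = 0.577

α = 0.577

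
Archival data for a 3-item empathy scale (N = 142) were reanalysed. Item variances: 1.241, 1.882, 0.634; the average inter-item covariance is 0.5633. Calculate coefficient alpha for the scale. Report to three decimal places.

α = 0.710

sum of item variances = 1.241 + 1.882 + 0.634 = 3.757
Sum of the 3 distinct covariances = 3 × 0.5633 = 1.6899
σ²_T = sum of item variances + 2·Σcov = 3.757 + 2 × 1.6899 = 7.1368
α = (3/2)·(1 − 3.757/7.1368) = 0.710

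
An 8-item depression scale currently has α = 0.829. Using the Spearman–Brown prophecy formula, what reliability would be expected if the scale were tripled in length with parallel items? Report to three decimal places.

Length factor m = 3
α' = m·α / (1 + (m−1)·α)
   = 3 × 0.829 / (1 + (3 − 1) × 0.829)
   = 2.4870 / 2.6580 = 0.936

predicted reliability = 0.936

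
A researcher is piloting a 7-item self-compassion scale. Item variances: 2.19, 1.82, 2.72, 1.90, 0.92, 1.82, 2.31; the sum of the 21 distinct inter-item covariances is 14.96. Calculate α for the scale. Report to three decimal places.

α = 0.801

sum of item variances = 2.19 + 1.82 + 2.72 + 1.90 + 0.92 + 1.82 + 2.31 = 13.68
Sum of distinct covariances = 14.96
σ²_total = sum of item variances + 2·Σcov = 13.68 + 2 × 14.96 = 43.60
α = (7/6)·(1 − 13.68/43.60) = 0.801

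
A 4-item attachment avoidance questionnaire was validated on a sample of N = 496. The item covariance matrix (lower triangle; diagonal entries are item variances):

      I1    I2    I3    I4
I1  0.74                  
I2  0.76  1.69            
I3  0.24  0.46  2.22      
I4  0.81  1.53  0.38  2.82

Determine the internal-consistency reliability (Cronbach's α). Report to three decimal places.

Σσ²ᵢ = 0.74 + 1.69 + 2.22 + 2.82 = 7.47
Σ_{i<j} σ_ij = 4.18
σ²_total = 7.47 + 2 × 4.18 = 15.83
α = (k/(k−1))·(1 − Σσ²ᵢ/σ²_total) = (4/3)·(1 − 7.47/15.83) = 0.704

Cronbach's α = 0.704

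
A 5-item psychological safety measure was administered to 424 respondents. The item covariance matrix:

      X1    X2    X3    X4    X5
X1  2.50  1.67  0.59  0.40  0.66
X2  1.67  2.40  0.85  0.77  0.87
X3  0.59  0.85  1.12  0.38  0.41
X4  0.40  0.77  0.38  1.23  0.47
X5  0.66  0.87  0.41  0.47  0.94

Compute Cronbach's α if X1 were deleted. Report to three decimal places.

α = 0.758

Remaining items: X2, X3, X4, X5 (k = 4).
Σσ²ᵢ = 2.40 + 1.12 + 1.23 + 0.94 = 5.69
σ²_total = 5.69 + 2 × 3.75 = 13.19
α (item deleted) = (4/3)·(1 − 5.69/13.19) = 0.758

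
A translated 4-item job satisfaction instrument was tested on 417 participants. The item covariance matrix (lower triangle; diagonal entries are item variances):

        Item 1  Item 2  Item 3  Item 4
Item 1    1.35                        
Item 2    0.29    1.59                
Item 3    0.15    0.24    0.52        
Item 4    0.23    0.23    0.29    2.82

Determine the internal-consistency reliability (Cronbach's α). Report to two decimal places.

Σσ²ᵢ = 1.35 + 1.59 + 0.52 + 2.82 = 6.28
Σ_{i<j} σ_ij = 1.43
σ²_T = 6.28 + 2 × 1.43 = 9.14
α = (k/(k−1))·(1 − Σσ²ᵢ/σ²_T) = (4/3)·(1 − 6.28/9.14) = 0.42

Cronbach's α = 0.42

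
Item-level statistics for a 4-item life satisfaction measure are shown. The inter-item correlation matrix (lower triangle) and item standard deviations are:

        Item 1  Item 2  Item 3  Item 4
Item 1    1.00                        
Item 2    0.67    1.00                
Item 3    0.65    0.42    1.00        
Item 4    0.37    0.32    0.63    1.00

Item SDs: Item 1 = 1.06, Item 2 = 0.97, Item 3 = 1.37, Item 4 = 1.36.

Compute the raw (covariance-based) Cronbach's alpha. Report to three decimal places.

Σσ²ᵢ = 1.06² + 0.97² + 1.37² + 1.36² = 5.7910
Covariances σ_ij = r_ij · s_i · s_j:
  σ(Item 1,Item 2) = 0.67 × 1.06 × 0.97 = 0.6889
  σ(Item 1,Item 3) = 0.65 × 1.06 × 1.37 = 0.9439
  σ(Item 1,Item 4) = 0.37 × 1.06 × 1.36 = 0.5334
  σ(Item 2,Item 3) = 0.42 × 0.97 × 1.37 = 0.5581
  σ(Item 2,Item 4) = 0.32 × 0.97 × 1.36 = 0.4221
  σ(Item 3,Item 4) = 0.63 × 1.37 × 1.36 = 1.1738
σ²_T = Σσ²ᵢ + 2·Σσ_ij = 5.7910 + 2 × 4.3202 = 14.4314
α = (4/3)·(1 − 5.7910/14.4314) = 0.798

Cronbach's alpha = 0.798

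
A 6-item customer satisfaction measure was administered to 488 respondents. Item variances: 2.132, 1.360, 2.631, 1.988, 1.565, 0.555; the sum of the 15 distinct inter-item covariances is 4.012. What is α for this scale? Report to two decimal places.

sum of item variances = 2.132 + 1.360 + 2.631 + 1.988 + 1.565 + 0.555 = 10.231
Sum of distinct covariances = 4.012
Var(T) = sum of item variances + 2·Σcov = 10.231 + 2 × 4.012 = 18.255
α = (6/5)·(1 − 10.231/18.255) = 0.53

α = 0.53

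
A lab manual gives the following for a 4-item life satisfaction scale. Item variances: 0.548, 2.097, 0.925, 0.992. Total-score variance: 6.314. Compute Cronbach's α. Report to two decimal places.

ΣVar(i) = 0.548 + 2.097 + 0.925 + 0.992 = 4.562
α = (k/(k−1))·(1 − ΣVar(i)/Var(T)) = (4/3)·(1 − 4.562/6.314) = 0.37

α = 0.37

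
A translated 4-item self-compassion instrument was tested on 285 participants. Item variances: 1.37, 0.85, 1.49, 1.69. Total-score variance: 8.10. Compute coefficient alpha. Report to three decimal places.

Σσ²ᵢ = 1.37 + 0.85 + 1.49 + 1.69 = 5.40
α = (k/(k−1))·(1 − Σσ²ᵢ/σ²_total) = (4/3)·(1 − 5.40/8.10) = 0.444

α = 0.444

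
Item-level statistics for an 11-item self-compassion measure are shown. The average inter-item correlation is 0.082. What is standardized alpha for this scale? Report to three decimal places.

Standardized α = k·r̄ / (1 + (k−1)·r̄) = 11 × 0.082 / (1 + 10 × 0.082)
  = 0.9020 / 1.8200 = 0.496

α = 0.496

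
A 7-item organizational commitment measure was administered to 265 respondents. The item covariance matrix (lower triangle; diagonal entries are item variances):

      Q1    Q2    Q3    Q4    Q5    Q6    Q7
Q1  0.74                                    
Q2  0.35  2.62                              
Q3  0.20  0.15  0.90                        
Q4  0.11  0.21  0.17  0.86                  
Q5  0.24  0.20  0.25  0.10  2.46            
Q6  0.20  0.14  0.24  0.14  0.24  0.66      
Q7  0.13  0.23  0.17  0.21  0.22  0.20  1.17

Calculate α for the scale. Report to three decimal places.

ΣVar(i) = 0.74 + 2.62 + 0.90 + 0.86 + 2.46 + 0.66 + 1.17 = 9.41
Sum of the distinct covariances = 4.10
total variance = 9.41 + 2 × 4.10 = 17.61
α = (k/(k−1))·(1 − ΣVar(i)/total variance) = (7/6)·(1 − 9.41/17.61) = 0.543

α = 0.543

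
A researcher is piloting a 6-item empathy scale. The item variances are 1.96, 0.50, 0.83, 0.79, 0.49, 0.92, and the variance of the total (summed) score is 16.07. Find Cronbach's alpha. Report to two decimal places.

Σσᵢ² = 1.96 + 0.50 + 0.83 + 0.79 + 0.49 + 0.92 = 5.49
α = (k/(k−1))·(1 − Σσᵢ²/σ²_total) = (6/5)·(1 − 5.49/16.07) = 0.79

Cronbach's alpha = 0.79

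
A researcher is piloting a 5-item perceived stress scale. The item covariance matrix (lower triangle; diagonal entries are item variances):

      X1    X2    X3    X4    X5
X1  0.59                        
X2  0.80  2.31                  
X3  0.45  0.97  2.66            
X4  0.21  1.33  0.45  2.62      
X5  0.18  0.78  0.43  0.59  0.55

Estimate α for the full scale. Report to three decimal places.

sum of item variances = 0.59 + 2.31 + 2.66 + 2.62 + 0.55 = 8.73
Σ_{i<j} σ_ij = 6.19
σ²_total = 8.73 + 2 × 6.19 = 21.11
α = (k/(k−1))·(1 − sum of item variances/σ²_total) = (5/4)·(1 − 8.73/21.11) = 0.733

α = 0.733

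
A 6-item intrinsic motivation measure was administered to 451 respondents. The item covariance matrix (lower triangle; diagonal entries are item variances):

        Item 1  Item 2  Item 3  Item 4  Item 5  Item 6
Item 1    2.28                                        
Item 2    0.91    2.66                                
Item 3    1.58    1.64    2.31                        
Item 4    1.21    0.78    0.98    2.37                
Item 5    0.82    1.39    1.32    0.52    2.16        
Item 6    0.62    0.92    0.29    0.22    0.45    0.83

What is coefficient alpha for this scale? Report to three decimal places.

ΣVar(i) = 2.28 + 2.66 + 2.31 + 2.37 + 2.16 + 0.83 = 12.61
Sum of the distinct covariances = 13.65
Var(T) = 12.61 + 2 × 13.65 = 39.91
α = (k/(k−1))·(1 − ΣVar(i)/Var(T)) = (6/5)·(1 − 12.61/39.91) = 0.821

α = 0.821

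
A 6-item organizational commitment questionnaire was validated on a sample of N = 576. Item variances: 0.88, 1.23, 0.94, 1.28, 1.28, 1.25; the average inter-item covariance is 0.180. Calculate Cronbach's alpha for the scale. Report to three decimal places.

Σσ²ᵢ = 0.88 + 1.23 + 0.94 + 1.28 + 1.28 + 1.25 = 6.86
Sum of the 15 distinct covariances = 15 × 0.180 = 2.700
σ²_T = Σσ²ᵢ + 2·Σcov = 6.86 + 2 × 2.700 = 12.260
α = (6/5)·(1 − 6.86/12.260) = 0.529

α = 0.529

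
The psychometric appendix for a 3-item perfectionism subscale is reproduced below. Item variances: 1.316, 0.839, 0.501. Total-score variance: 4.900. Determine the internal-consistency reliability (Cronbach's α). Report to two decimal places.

Cronbach's α = 0.69

Σσᵢ² = 1.316 + 0.839 + 0.501 = 2.656
α = (k/(k−1))·(1 − Σσᵢ²/Var(T)) = (3/2)·(1 − 2.656/4.900) = 0.69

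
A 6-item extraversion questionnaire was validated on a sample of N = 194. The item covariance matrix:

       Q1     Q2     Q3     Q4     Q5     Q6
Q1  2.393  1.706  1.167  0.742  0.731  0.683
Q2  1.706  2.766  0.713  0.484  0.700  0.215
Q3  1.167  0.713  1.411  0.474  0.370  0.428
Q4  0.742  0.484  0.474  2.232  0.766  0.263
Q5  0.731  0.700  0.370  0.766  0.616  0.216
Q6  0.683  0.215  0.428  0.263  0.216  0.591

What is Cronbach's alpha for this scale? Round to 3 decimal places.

sum of item variances = 2.393 + 2.766 + 1.411 + 2.232 + 0.616 + 0.591 = 10.009
Sum of the distinct covariances = 9.658
σ²_total = 10.009 + 2 × 9.658 = 29.325
α = (k/(k−1))·(1 − sum of item variances/σ²_total) = (6/5)·(1 − 10.009/29.325) = 0.790

α = 0.790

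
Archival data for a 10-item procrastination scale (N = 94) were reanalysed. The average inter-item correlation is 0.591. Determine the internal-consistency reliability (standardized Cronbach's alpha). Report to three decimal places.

standardized Cronbach's alpha = 0.935

Standardized α = k·r̄ / (1 + (k−1)·r̄) = 10 × 0.591 / (1 + 9 × 0.591)
  = 5.9100 / 6.3190 = 0.935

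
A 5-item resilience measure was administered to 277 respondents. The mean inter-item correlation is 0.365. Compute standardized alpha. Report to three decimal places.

α = 0.742

Standardized α = k·r̄ / (1 + (k−1)·r̄) = 5 × 0.365 / (1 + 4 × 0.365)
  = 1.8250 / 2.4600 = 0.742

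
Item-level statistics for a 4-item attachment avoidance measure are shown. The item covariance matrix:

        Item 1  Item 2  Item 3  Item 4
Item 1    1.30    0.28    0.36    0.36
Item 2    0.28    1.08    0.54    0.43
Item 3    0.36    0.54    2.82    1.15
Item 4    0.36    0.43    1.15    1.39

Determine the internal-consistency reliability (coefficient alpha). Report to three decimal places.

ΣVar(i) = 1.30 + 1.08 + 2.82 + 1.39 = 6.59
Sum of off-diagonal covariances = 3.12
σ²_total = 6.59 + 2 × 3.12 = 12.83
α = (k/(k−1))·(1 − ΣVar(i)/σ²_total) = (4/3)·(1 − 6.59/12.83) = 0.648

coefficient alpha = 0.648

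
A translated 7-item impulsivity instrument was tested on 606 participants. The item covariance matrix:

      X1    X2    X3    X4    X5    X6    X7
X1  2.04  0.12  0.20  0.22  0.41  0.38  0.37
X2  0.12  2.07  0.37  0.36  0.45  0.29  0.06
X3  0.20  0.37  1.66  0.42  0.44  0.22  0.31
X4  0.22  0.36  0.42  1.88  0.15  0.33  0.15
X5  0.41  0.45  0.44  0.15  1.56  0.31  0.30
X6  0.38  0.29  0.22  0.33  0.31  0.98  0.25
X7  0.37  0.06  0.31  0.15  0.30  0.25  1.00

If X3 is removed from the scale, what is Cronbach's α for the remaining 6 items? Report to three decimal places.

Remaining items: X1, X2, X4, X5, X6, X7 (k = 6).
Σσᵢ² = 2.04 + 2.07 + 1.88 + 1.56 + 0.98 + 1.00 = 9.53
σ²_T = 9.53 + 2 × 4.15 = 17.83
α (item deleted) = (6/5)·(1 − 9.53/17.83) = 0.559

Cronbach's α = 0.559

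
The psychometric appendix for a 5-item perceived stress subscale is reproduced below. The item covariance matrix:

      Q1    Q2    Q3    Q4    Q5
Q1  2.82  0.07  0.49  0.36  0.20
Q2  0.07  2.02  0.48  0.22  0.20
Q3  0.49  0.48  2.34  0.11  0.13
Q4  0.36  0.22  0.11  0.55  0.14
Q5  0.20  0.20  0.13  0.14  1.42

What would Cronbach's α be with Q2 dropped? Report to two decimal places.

Remaining items: Q1, Q3, Q4, Q5 (k = 4).
sum of item variances = 2.82 + 2.34 + 0.55 + 1.42 = 7.13
σ²_total = 7.13 + 2 × 1.43 = 9.99
α (item deleted) = (4/3)·(1 − 7.13/9.99) = 0.38

Cronbach's α = 0.38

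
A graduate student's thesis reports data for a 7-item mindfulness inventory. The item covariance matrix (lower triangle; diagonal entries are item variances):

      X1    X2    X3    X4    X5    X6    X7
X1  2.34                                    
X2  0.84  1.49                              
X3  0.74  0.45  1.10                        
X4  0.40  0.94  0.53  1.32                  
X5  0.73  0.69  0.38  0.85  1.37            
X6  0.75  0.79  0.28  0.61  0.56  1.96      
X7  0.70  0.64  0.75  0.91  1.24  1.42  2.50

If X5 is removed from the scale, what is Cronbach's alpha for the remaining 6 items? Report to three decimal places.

Remaining items: X1, X2, X3, X4, X6, X7 (k = 6).
ΣVar(i) = 2.34 + 1.49 + 1.10 + 1.32 + 1.96 + 2.50 = 10.71
Var(T) = 10.71 + 2 × 10.75 = 32.21
α (item deleted) = (6/5)·(1 − 10.71/32.21) = 0.801

Cronbach's alpha = 0.801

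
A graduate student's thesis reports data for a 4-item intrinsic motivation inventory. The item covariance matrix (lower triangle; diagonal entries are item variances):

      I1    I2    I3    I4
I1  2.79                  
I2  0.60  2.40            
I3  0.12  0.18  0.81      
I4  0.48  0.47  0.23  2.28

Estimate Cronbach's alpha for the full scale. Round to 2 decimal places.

ΣVar(i) = 2.79 + 2.40 + 0.81 + 2.28 = 8.28
Sum of the distinct covariances = 2.08
σ²_total = 8.28 + 2 × 2.08 = 12.44
α = (k/(k−1))·(1 − ΣVar(i)/σ²_total) = (4/3)·(1 − 8.28/12.44) = 0.45

Cronbach's alpha = 0.45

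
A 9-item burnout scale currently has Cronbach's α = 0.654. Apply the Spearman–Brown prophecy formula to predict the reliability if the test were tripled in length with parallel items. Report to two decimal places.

predicted reliability = 0.85

Length factor m = 3
α' = m·α / (1 + (m−1)·α)
   = 3 × 0.654 / (1 + (3 − 1) × 0.654)
   = 1.9620 / 2.3080 = 0.85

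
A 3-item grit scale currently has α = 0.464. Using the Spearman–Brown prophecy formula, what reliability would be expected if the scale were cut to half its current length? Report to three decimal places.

predicted reliability = 0.302

Length factor m = 1/2
α' = m·α / (1 − (1−m)·α)
   = 1/2 × 0.464 / (1 − (1 − 1/2) × 0.464)
   = 0.2320 / 0.7680 = 0.302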